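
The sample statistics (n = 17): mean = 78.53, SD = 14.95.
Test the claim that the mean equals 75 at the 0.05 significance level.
One-sample t-test:
H₀: μ = 75
H₁: μ ≠ 75
df = n - 1 = 16
t = (x̄ - μ₀) / (s/√n) = (78.53 - 75) / (14.95/√17) = 0.974
p-value = 0.3448

Since p-value > α = 0.05, we fail to reject H₀.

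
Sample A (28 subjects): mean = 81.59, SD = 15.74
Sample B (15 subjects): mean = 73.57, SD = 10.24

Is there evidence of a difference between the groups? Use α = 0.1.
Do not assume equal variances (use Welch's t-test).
Welch's two-sample t-test:
H₀: μ₁ = μ₂
H₁: μ₁ ≠ μ₂
s₁²/n₁ = 15.74²/28 = 8.8481,  s₂²/n₂ = 10.24²/15 = 6.9905
SE = √(s₁²/n₁ + s₂²/n₂) = √(8.8481 + 6.9905) = 3.9798
df (Welch-Satterthwaite) = (s₁²/n₁ + s₂²/n₂)² / [(s₁²/n₁)²/(n₁-1) + (s₂²/n₂)²/(n₂-1)] ≈ 39.26
t = (x̄₁ - x̄₂) / SE = (81.59 - 73.57) / 3.9798 = 8.02 / 3.9798 = 2.015
p-value = 0.0508

Since p-value < α = 0.1, we reject H₀.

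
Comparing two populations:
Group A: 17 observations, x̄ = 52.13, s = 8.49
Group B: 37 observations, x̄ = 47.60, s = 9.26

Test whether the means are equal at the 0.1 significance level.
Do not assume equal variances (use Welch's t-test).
Welch's two-sample t-test:
H₀: μ₁ = μ₂
H₁: μ₁ ≠ μ₂
s₁²/n₁ = 8.49²/17 = 4.2400,  s₂²/n₂ = 9.26²/37 = 2.3175
SE = √(s₁²/n₁ + s₂²/n₂) = √(4.2400 + 2.3175) = 2.5608
df (Welch-Satterthwaite) = (s₁²/n₁ + s₂²/n₂)² / [(s₁²/n₁)²/(n₁-1) + (s₂²/n₂)²/(n₂-1)] ≈ 33.78
t = (x̄₁ - x̄₂) / SE = (52.13 - 47.60) / 2.5608 = 4.53 / 2.5608 = 1.769
p-value = 0.0859

Since p-value < α = 0.1, we reject H₀.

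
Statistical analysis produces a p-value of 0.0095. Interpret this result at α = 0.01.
Since p = 0.0095 < α = 0.01, reject H₀.
There is sufficient evidence to reject the null hypothesis; the result is statistically significant at the 0.01 level.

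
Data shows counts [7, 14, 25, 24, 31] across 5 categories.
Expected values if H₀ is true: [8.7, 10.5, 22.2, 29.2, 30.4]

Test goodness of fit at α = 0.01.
Chi-square goodness of fit test:
H₀: observed counts match expected distribution
H₁: observed counts differ from expected distribution
df = k - 1 = 4
χ² = Σ(O - E)²/E
   = (7 - 8.7)²/8.7 + (14 - 10.5)²/10.5 + (25 - 22.2)²/22.2 + (24 - 29.2)²/29.2 + (31 - 30.4)²/30.4
   = 0.332 + 1.167 + 0.353 + 0.926 + 0.012
   = 2.79
p-value = 0.5936

Since p-value > α = 0.01, we fail to reject H₀.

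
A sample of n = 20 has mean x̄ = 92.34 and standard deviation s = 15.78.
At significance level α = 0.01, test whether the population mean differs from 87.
One-sample t-test:
H₀: μ = 87
H₁: μ ≠ 87
df = n - 1 = 19
t = (x̄ - μ₀) / (s/√n) = (92.34 - 87) / (15.78/√20) = 1.513
p-value = 0.1466

Since p-value > α = 0.01, we fail to reject H₀.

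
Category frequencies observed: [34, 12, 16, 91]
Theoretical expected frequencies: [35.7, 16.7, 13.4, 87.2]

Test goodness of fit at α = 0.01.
Chi-square goodness of fit test:
H₀: observed counts match expected distribution
H₁: observed counts differ from expected distribution
df = k - 1 = 3
χ² = Σ(O - E)²/E
   = (34 - 35.7)²/35.7 + (12 - 16.7)²/16.7 + (16 - 13.4)²/13.4 + (91 - 87.2)²/87.2
   = 0.081 + 1.323 + 0.504 + 0.166
   = 2.07
p-value = 0.5572

Since p-value > α = 0.01, we fail to reject H₀.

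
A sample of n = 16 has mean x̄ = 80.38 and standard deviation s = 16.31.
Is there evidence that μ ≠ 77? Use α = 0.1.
One-sample t-test:
H₀: μ = 77
H₁: μ ≠ 77
df = n - 1 = 15
t = (x̄ - μ₀) / (s/√n) = (80.38 - 77) / (16.31/√16) = 0.829
p-value = 0.4201

Since p-value > α = 0.1, we fail to reject H₀.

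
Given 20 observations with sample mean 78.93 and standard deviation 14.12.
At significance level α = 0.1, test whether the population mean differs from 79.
One-sample t-test:
H₀: μ = 79
H₁: μ ≠ 79
df = n - 1 = 19
t = (x̄ - μ₀) / (s/√n) = (78.93 - 79) / (14.12/√20) = -0.022
p-value = 0.9825

Since p-value > α = 0.1, we fail to reject H₀.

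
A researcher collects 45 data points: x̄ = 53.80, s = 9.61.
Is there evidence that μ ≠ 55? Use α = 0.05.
One-sample t-test:
H₀: μ = 55
H₁: μ ≠ 55
df = n - 1 = 44
t = (x̄ - μ₀) / (s/√n) = (53.80 - 55) / (9.61/√45) = -0.838
p-value = 0.4068

Since p-value > α = 0.05, we fail to reject H₀.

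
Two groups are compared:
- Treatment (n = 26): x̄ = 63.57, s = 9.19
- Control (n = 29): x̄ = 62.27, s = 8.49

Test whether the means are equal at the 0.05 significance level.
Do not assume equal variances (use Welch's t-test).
Welch's two-sample t-test:
H₀: μ₁ = μ₂
H₁: μ₁ ≠ μ₂
s₁²/n₁ = 9.19²/26 = 3.2483,  s₂²/n₂ = 8.49²/29 = 2.4855
SE = √(s₁²/n₁ + s₂²/n₂) = √(3.2483 + 2.4855) = 2.3945
df (Welch-Satterthwaite) = (s₁²/n₁ + s₂²/n₂)² / [(s₁²/n₁)²/(n₁-1) + (s₂²/n₂)²/(n₂-1)] ≈ 51.15
t = (x̄₁ - x̄₂) / SE = (63.57 - 62.27) / 2.3945 = 1.30 / 2.3945 = 0.543
p-value = 0.5896

Since p-value > α = 0.05, we fail to reject H₀.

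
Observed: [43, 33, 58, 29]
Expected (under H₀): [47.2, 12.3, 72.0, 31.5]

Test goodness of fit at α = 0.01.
Chi-square goodness of fit test:
H₀: observed counts match expected distribution
H₁: observed counts differ from expected distribution
df = k - 1 = 3
χ² = Σ(O - E)²/E
   = (43 - 47.2)²/47.2 + (33 - 12.3)²/12.3 + (58 - 72.0)²/72.0 + (29 - 31.5)²/31.5
   = 0.374 + 34.837 + 2.722 + 0.198
   = 38.13
p-value < 0.0001

Since p-value < α = 0.01, we reject H₀.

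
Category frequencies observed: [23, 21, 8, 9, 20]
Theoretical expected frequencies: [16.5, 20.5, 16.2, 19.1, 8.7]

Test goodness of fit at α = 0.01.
Chi-square goodness of fit test:
H₀: observed counts match expected distribution
H₁: observed counts differ from expected distribution
df = k - 1 = 4
χ² = Σ(O - E)²/E
   = (23 - 16.5)²/16.5 + (21 - 20.5)²/20.5 + (8 - 16.2)²/16.2 + (9 - 19.1)²/19.1 + (20 - 8.7)²/8.7
   = 2.561 + 0.012 + 4.151 + 5.341 + 14.677
   = 26.74
p-value < 0.0001

Since p-value < α = 0.01, we reject H₀.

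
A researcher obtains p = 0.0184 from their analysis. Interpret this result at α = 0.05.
Since p = 0.0184 < α = 0.05, reject H₀.
There is sufficient evidence to reject the null hypothesis; the result is statistically significant at the 0.05 level.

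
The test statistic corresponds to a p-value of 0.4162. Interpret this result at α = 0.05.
Since p = 0.4162 > α = 0.05, fail to reject H₀.
There is insufficient evidence to reject the null hypothesis; the result is not statistically significant at the 0.05 level.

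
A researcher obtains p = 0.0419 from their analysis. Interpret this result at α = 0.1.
Since p = 0.0419 < α = 0.1, reject H₀.
There is sufficient evidence to reject the null hypothesis; the result is statistically significant at the 0.1 level.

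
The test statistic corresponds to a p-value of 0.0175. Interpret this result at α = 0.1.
Since p = 0.0175 < α = 0.1, reject H₀.
There is sufficient evidence to reject the null hypothesis; the result is statistically significant at the 0.1 level.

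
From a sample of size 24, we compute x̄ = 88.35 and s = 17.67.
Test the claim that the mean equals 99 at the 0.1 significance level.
One-sample t-test:
H₀: μ = 99
H₁: μ ≠ 99
df = n - 1 = 23
t = (x̄ - μ₀) / (s/√n) = (88.35 - 99) / (17.67/√24) = -2.953
p-value = 0.0071

Since p-value < α = 0.1, we reject H₀.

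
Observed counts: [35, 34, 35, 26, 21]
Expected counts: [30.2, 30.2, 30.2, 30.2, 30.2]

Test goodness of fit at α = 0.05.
Chi-square goodness of fit test:
H₀: observed counts match expected distribution
H₁: observed counts differ from expected distribution
df = k - 1 = 4
χ² = Σ(O - E)²/E
   = (35 - 30.2)²/30.2 + (34 - 30.2)²/30.2 + (35 - 30.2)²/30.2 + (26 - 30.2)²/30.2 + (21 - 30.2)²/30.2
   = 0.763 + 0.478 + 0.763 + 0.584 + 2.803
   = 5.39
p-value = 0.2495

Since p-value > α = 0.05, we fail to reject H₀.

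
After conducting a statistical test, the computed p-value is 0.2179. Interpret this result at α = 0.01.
Since p = 0.2179 > α = 0.01, fail to reject H₀.
There is insufficient evidence to reject the null hypothesis; the result is not statistically significant at the 0.01 level.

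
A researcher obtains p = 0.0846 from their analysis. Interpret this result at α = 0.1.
Since p = 0.0846 < α = 0.1, reject H₀.
There is sufficient evidence to reject the null hypothesis; the result is statistically significant at the 0.1 level.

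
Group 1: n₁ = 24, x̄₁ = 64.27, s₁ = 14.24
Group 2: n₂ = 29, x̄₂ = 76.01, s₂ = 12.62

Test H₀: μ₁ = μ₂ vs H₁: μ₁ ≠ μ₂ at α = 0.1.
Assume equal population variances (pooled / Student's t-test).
Student's two-sample t-test (equal variances):
H₀: μ₁ = μ₂
H₁: μ₁ ≠ μ₂
df = n₁ + n₂ - 2 = 51
Pooled variance s_p² = [(n₁-1)s₁² + (n₂-1)s₂²] / (n₁ + n₂ - 2) = [(23)(14.24²) + (28)(12.62²)] / 51 = 178.8880
SE = √(s_p²(1/n₁ + 1/n₂)) = √(178.8880 × (1/24 + 1/29)) = 3.6908
t = (x̄₁ - x̄₂) / SE = (64.27 - 76.01) / 3.6908 = -11.74 / 3.6908 = -3.181
p-value = 0.0025

Since p-value < α = 0.1, we reject H₀.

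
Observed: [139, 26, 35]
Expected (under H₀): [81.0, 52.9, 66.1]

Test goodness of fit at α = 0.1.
Chi-square goodness of fit test:
H₀: observed counts match expected distribution
H₁: observed counts differ from expected distribution
df = k - 1 = 2
χ² = Σ(O - E)²/E
   = (139 - 81.0)²/81.0 + (26 - 52.9)²/52.9 + (35 - 66.1)²/66.1
   = 41.531 + 13.679 + 14.633
   = 69.84
p-value < 0.0001

Since p-value < α = 0.1, we reject H₀.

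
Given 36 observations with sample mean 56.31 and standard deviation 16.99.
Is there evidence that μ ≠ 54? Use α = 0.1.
One-sample t-test:
H₀: μ = 54
H₁: μ ≠ 54
df = n - 1 = 35
t = (x̄ - μ₀) / (s/√n) = (56.31 - 54) / (16.99/√36) = 0.816
p-value = 0.4201

Since p-value > α = 0.1, we fail to reject H₀.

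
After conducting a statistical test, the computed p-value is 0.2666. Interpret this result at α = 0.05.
Since p = 0.2666 > α = 0.05, fail to reject H₀.
There is insufficient evidence to reject the null hypothesis; the result is not statistically significant at the 0.05 level.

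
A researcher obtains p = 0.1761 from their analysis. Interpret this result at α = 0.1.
Since p = 0.1761 > α = 0.1, fail to reject H₀.
There is insufficient evidence to reject the null hypothesis; the result is not statistically significant at the 0.1 level.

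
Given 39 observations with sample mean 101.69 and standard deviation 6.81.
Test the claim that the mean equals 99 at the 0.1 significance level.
One-sample t-test:
H₀: μ = 99
H₁: μ ≠ 99
df = n - 1 = 38
t = (x̄ - μ₀) / (s/√n) = (101.69 - 99) / (6.81/√39) = 2.467
p-value = 0.0183

Since p-value < α = 0.1, we reject H₀.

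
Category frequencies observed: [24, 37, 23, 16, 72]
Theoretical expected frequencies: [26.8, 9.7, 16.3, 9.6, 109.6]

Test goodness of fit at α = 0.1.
Chi-square goodness of fit test:
H₀: observed counts match expected distribution
H₁: observed counts differ from expected distribution
df = k - 1 = 4
χ² = Σ(O - E)²/E
   = (24 - 26.8)²/26.8 + (37 - 9.7)²/9.7 + (23 - 16.3)²/16.3 + (16 - 9.6)²/9.6 + (72 - 109.6)²/109.6
   = 0.293 + 76.834 + 2.754 + 4.267 + 12.899
   = 97.05
p-value < 0.0001

Since p-value < α = 0.1, we reject H₀.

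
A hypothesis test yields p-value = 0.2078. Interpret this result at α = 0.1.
Since p = 0.2078 > α = 0.1, fail to reject H₀.
There is insufficient evidence to reject the null hypothesis; the result is not statistically significant at the 0.1 level.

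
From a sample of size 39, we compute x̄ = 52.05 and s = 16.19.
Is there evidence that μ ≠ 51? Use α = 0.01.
One-sample t-test:
H₀: μ = 51
H₁: μ ≠ 51
df = n - 1 = 38
t = (x̄ - μ₀) / (s/√n) = (52.05 - 51) / (16.19/√39) = 0.405
p-value = 0.6877

Since p-value > α = 0.01, we fail to reject H₀.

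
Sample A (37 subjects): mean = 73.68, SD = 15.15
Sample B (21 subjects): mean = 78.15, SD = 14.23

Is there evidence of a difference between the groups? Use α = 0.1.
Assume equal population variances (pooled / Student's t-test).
Student's two-sample t-test (equal variances):
H₀: μ₁ = μ₂
H₁: μ₁ ≠ μ₂
df = n₁ + n₂ - 2 = 56
Pooled variance s_p² = [(n₁-1)s₁² + (n₂-1)s₂²] / (n₁ + n₂ - 2) = [(36)(15.15²) + (20)(14.23²)] / 56 = 219.8691
SE = √(s_p²(1/n₁ + 1/n₂)) = √(219.8691 × (1/37 + 1/21)) = 4.0512
t = (x̄₁ - x̄₂) / SE = (73.68 - 78.15) / 4.0512 = -4.47 / 4.0512 = -1.103
p-value = 0.2746

Since p-value > α = 0.1, we fail to reject H₀.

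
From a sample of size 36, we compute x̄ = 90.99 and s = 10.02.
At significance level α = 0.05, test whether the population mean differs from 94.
One-sample t-test:
H₀: μ = 94
H₁: μ ≠ 94
df = n - 1 = 35
t = (x̄ - μ₀) / (s/√n) = (90.99 - 94) / (10.02/√36) = -1.802
p-value = 0.0801

Since p-value > α = 0.05, we fail to reject H₀.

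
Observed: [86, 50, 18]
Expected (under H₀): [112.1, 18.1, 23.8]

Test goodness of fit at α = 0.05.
Chi-square goodness of fit test:
H₀: observed counts match expected distribution
H₁: observed counts differ from expected distribution
df = k - 1 = 2
χ² = Σ(O - E)²/E
   = (86 - 112.1)²/112.1 + (50 - 18.1)²/18.1 + (18 - 23.8)²/23.8
   = 6.077 + 56.222 + 1.413
   = 63.71
p-value < 0.0001

Since p-value < α = 0.05, we reject H₀.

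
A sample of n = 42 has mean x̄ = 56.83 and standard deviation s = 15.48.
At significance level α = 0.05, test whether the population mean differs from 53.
One-sample t-test:
H₀: μ = 53
H₁: μ ≠ 53
df = n - 1 = 41
t = (x̄ - μ₀) / (s/√n) = (56.83 - 53) / (15.48/√42) = 1.603
p-value = 0.1165

Since p-value > α = 0.05, we fail to reject H₀.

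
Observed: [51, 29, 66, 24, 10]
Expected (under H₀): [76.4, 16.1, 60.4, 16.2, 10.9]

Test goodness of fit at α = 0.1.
Chi-square goodness of fit test:
H₀: observed counts match expected distribution
H₁: observed counts differ from expected distribution
df = k - 1 = 4
χ² = Σ(O - E)²/E
   = (51 - 76.4)²/76.4 + (29 - 16.1)²/16.1 + (66 - 60.4)²/60.4 + (24 - 16.2)²/16.2 + (10 - 10.9)²/10.9
   = 8.445 + 10.336 + 0.519 + 3.756 + 0.074
   = 23.13
p-value = 0.0001

Since p-value < α = 0.1, we reject H₀.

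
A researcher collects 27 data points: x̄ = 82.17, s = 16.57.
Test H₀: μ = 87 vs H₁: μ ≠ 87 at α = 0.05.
One-sample t-test:
H₀: μ = 87
H₁: μ ≠ 87
df = n - 1 = 26
t = (x̄ - μ₀) / (s/√n) = (82.17 - 87) / (16.57/√27) = -1.515
p-value = 0.1419

Since p-value > α = 0.05, we fail to reject H₀.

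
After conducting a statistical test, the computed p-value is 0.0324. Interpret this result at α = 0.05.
Since p = 0.0324 < α = 0.05, reject H₀.
There is sufficient evidence to reject the null hypothesis; the result is statistically significant at the 0.05 level.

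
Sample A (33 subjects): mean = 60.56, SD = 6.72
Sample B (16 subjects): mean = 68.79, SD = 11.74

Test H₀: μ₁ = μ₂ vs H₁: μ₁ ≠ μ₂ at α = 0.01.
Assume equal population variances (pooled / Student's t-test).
Student's two-sample t-test (equal variances):
H₀: μ₁ = μ₂
H₁: μ₁ ≠ μ₂
df = n₁ + n₂ - 2 = 47
Pooled variance s_p² = [(n₁-1)s₁² + (n₂-1)s₂²] / (n₁ + n₂ - 2) = [(32)(6.72²) + (15)(11.74²)] / 47 = 74.7337
SE = √(s_p²(1/n₁ + 1/n₂)) = √(74.7337 × (1/33 + 1/16)) = 2.6335
t = (x̄₁ - x̄₂) / SE = (60.56 - 68.79) / 2.6335 = -8.23 / 2.6335 = -3.125
p-value = 0.0030

Since p-value < α = 0.01, we reject H₀.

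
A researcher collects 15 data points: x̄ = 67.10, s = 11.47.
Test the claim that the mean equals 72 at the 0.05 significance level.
One-sample t-test:
H₀: μ = 72
H₁: μ ≠ 72
df = n - 1 = 14
t = (x̄ - μ₀) / (s/√n) = (67.10 - 72) / (11.47/√15) = -1.655
p-value = 0.1203

Since p-value > α = 0.05, we fail to reject H₀.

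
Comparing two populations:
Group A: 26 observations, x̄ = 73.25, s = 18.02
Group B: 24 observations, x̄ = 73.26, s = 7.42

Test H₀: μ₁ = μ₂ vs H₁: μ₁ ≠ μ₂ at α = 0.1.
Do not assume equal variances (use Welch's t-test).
Welch's two-sample t-test:
H₀: μ₁ = μ₂
H₁: μ₁ ≠ μ₂
s₁²/n₁ = 18.02²/26 = 12.4892,  s₂²/n₂ = 7.42²/24 = 2.2940
SE = √(s₁²/n₁ + s₂²/n₂) = √(12.4892 + 2.2940) = 3.8449
df (Welch-Satterthwaite) = (s₁²/n₁ + s₂²/n₂)² / [(s₁²/n₁)²/(n₁-1) + (s₂²/n₂)²/(n₂-1)] ≈ 33.79
t = (x̄₁ - x̄₂) / SE = (73.25 - 73.26) / 3.8449 = -0.01 / 3.8449 = -0.003
p-value = 0.9979

Since p-value > α = 0.1, we fail to reject H₀.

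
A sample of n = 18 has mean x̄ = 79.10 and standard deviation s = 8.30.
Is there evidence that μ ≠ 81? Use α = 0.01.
One-sample t-test:
H₀: μ = 81
H₁: μ ≠ 81
df = n - 1 = 17
t = (x̄ - μ₀) / (s/√n) = (79.10 - 81) / (8.30/√18) = -0.971
p-value = 0.3451

Since p-value > α = 0.01, we fail to reject H₀.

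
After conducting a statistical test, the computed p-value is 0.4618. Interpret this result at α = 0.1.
Since p = 0.4618 > α = 0.1, fail to reject H₀.
There is insufficient evidence to reject the null hypothesis; the result is not statistically significant at the 0.1 level.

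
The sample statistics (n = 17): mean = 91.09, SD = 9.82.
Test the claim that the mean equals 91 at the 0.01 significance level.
One-sample t-test:
H₀: μ = 91
H₁: μ ≠ 91
df = n - 1 = 16
t = (x̄ - μ₀) / (s/√n) = (91.09 - 91) / (9.82/√17) = 0.038
p-value = 0.9703

Since p-value > α = 0.01, we fail to reject H₀.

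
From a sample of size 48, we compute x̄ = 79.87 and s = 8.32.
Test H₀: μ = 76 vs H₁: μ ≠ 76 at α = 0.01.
One-sample t-test:
H₀: μ = 76
H₁: μ ≠ 76
df = n - 1 = 47
t = (x̄ - μ₀) / (s/√n) = (79.87 - 76) / (8.32/√48) = 3.223
p-value = 0.0023

Since p-value < α = 0.01, we reject H₀.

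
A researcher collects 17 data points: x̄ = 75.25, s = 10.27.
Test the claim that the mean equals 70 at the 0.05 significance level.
One-sample t-test:
H₀: μ = 70
H₁: μ ≠ 70
df = n - 1 = 16
t = (x̄ - μ₀) / (s/√n) = (75.25 - 70) / (10.27/√17) = 2.108
p-value = 0.0512

Since p-value > α = 0.05, we fail to reject H₀.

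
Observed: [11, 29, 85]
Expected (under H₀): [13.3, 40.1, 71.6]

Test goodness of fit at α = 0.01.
Chi-square goodness of fit test:
H₀: observed counts match expected distribution
H₁: observed counts differ from expected distribution
df = k - 1 = 2
χ² = Σ(O - E)²/E
   = (11 - 13.3)²/13.3 + (29 - 40.1)²/40.1 + (85 - 71.6)²/71.6
   = 0.398 + 3.073 + 2.508
   = 5.98
p-value = 0.0503

Since p-value > α = 0.01, we fail to reject H₀.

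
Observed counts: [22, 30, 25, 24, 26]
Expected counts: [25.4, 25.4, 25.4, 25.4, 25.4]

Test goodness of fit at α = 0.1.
Chi-square goodness of fit test:
H₀: observed counts match expected distribution
H₁: observed counts differ from expected distribution
df = k - 1 = 4
χ² = Σ(O - E)²/E
   = (22 - 25.4)²/25.4 + (30 - 25.4)²/25.4 + (25 - 25.4)²/25.4 + (24 - 25.4)²/25.4 + (26 - 25.4)²/25.4
   = 0.455 + 0.833 + 0.006 + 0.077 + 0.014
   = 1.39
p-value = 0.8467

Since p-value > α = 0.1, we fail to reject H₀.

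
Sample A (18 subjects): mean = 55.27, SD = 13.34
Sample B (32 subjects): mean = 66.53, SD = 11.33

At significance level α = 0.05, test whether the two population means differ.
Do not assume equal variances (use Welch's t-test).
Welch's two-sample t-test:
H₀: μ₁ = μ₂
H₁: μ₁ ≠ μ₂
s₁²/n₁ = 13.34²/18 = 9.8864,  s₂²/n₂ = 11.33²/32 = 4.0115
SE = √(s₁²/n₁ + s₂²/n₂) = √(9.8864 + 4.0115) = 3.7280
df (Welch-Satterthwaite) = (s₁²/n₁ + s₂²/n₂)² / [(s₁²/n₁)²/(n₁-1) + (s₂²/n₂)²/(n₂-1)] ≈ 30.81
t = (x̄₁ - x̄₂) / SE = (55.27 - 66.53) / 3.7280 = -11.26 / 3.7280 = -3.020
p-value = 0.0050

Since p-value < α = 0.05, we reject H₀.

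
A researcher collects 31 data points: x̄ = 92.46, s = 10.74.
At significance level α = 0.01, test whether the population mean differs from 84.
One-sample t-test:
H₀: μ = 84
H₁: μ ≠ 84
df = n - 1 = 30
t = (x̄ - μ₀) / (s/√n) = (92.46 - 84) / (10.74/√31) = 4.386
p-value = 0.0001

Since p-value < α = 0.01, we reject H₀.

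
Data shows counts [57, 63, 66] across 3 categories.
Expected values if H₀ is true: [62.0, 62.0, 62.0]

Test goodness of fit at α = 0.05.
Chi-square goodness of fit test:
H₀: observed counts match expected distribution
H₁: observed counts differ from expected distribution
df = k - 1 = 2
χ² = Σ(O - E)²/E
   = (57 - 62.0)²/62.0 + (63 - 62.0)²/62.0 + (66 - 62.0)²/62.0
   = 0.403 + 0.016 + 0.258
   = 0.68
p-value = 0.7127

Since p-value > α = 0.05, we fail to reject H₀.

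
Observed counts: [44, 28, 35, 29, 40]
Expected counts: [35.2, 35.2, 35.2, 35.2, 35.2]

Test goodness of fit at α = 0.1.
Chi-square goodness of fit test:
H₀: observed counts match expected distribution
H₁: observed counts differ from expected distribution
df = k - 1 = 4
χ² = Σ(O - E)²/E
   = (44 - 35.2)²/35.2 + (28 - 35.2)²/35.2 + (35 - 35.2)²/35.2 + (29 - 35.2)²/35.2 + (40 - 35.2)²/35.2
   = 2.200 + 1.473 + 0.001 + 1.092 + 0.655
   = 5.42
p-value = 0.2468

Since p-value > α = 0.1, we fail to reject H₀.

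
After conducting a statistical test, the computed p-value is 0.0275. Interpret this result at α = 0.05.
Since p = 0.0275 < α = 0.05, reject H₀.
There is sufficient evidence to reject the null hypothesis; the result is statistically significant at the 0.05 level.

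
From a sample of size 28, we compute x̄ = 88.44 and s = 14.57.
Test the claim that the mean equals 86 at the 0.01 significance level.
One-sample t-test:
H₀: μ = 86
H₁: μ ≠ 86
df = n - 1 = 27
t = (x̄ - μ₀) / (s/√n) = (88.44 - 86) / (14.57/√28) = 0.886
p-value = 0.3834

Since p-value > α = 0.01, we fail to reject H₀.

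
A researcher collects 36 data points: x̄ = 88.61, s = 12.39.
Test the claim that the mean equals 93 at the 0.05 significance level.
One-sample t-test:
H₀: μ = 93
H₁: μ ≠ 93
df = n - 1 = 35
t = (x̄ - μ₀) / (s/√n) = (88.61 - 93) / (12.39/√36) = -2.126
p-value = 0.0406

Since p-value < α = 0.05, we reject H₀.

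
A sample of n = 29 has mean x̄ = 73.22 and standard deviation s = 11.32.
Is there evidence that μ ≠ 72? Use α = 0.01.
One-sample t-test:
H₀: μ = 72
H₁: μ ≠ 72
df = n - 1 = 28
t = (x̄ - μ₀) / (s/√n) = (73.22 - 72) / (11.32/√29) = 0.580
p-value = 0.5663

Since p-value > α = 0.01, we fail to reject H₀.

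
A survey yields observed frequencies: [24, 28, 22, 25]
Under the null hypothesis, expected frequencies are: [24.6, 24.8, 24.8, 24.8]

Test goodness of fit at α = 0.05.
Chi-square goodness of fit test:
H₀: observed counts match expected distribution
H₁: observed counts differ from expected distribution
df = k - 1 = 3
χ² = Σ(O - E)²/E
   = (24 - 24.6)²/24.6 + (28 - 24.8)²/24.8 + (22 - 24.8)²/24.8 + (25 - 24.8)²/24.8
   = 0.015 + 0.413 + 0.316 + 0.002
   = 0.75
p-value = 0.8625

Since p-value > α = 0.05, we fail to reject H₀.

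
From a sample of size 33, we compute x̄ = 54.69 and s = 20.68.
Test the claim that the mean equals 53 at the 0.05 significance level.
One-sample t-test:
H₀: μ = 53
H₁: μ ≠ 53
df = n - 1 = 32
t = (x̄ - μ₀) / (s/√n) = (54.69 - 53) / (20.68/√33) = 0.469
p-value = 0.6419

Since p-value > α = 0.05, we fail to reject H₀.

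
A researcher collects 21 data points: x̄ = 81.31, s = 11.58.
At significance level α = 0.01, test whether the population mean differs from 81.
One-sample t-test:
H₀: μ = 81
H₁: μ ≠ 81
df = n - 1 = 20
t = (x̄ - μ₀) / (s/√n) = (81.31 - 81) / (11.58/√21) = 0.123
p-value = 0.9036

Since p-value > α = 0.01, we fail to reject H₀.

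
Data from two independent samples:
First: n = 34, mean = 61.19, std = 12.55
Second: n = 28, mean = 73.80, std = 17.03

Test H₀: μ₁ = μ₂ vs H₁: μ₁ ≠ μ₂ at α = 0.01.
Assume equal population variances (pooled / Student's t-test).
Student's two-sample t-test (equal variances):
H₀: μ₁ = μ₂
H₁: μ₁ ≠ μ₂
df = n₁ + n₂ - 2 = 60
Pooled variance s_p² = [(n₁-1)s₁² + (n₂-1)s₂²] / (n₁ + n₂ - 2) = [(33)(12.55²) + (27)(17.03²)] / 60 = 217.1358
SE = √(s_p²(1/n₁ + 1/n₂)) = √(217.1358 × (1/34 + 1/28)) = 3.7605
t = (x̄₁ - x̄₂) / SE = (61.19 - 73.80) / 3.7605 = -12.61 / 3.7605 = -3.353
p-value = 0.0014

Since p-value < α = 0.01, we reject H₀.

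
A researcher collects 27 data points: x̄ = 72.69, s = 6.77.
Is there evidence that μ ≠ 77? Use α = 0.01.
One-sample t-test:
H₀: μ = 77
H₁: μ ≠ 77
df = n - 1 = 26
t = (x̄ - μ₀) / (s/√n) = (72.69 - 77) / (6.77/√27) = -3.308
p-value = 0.0028

Since p-value < α = 0.01, we reject H₀.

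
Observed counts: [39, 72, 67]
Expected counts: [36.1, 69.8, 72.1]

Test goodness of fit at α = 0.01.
Chi-square goodness of fit test:
H₀: observed counts match expected distribution
H₁: observed counts differ from expected distribution
df = k - 1 = 2
χ² = Σ(O - E)²/E
   = (39 - 36.1)²/36.1 + (72 - 69.8)²/69.8 + (67 - 72.1)²/72.1
   = 0.233 + 0.069 + 0.361
   = 0.66
p-value = 0.7178

Since p-value > α = 0.01, we fail to reject H₀.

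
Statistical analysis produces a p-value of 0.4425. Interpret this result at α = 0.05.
Since p = 0.4425 > α = 0.05, fail to reject H₀.
There is insufficient evidence to reject the null hypothesis; the result is not statistically significant at the 0.05 level.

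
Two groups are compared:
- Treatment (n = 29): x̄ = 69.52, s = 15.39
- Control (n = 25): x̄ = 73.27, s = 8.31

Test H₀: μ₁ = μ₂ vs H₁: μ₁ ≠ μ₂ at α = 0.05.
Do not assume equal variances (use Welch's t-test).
Welch's two-sample t-test:
H₀: μ₁ = μ₂
H₁: μ₁ ≠ μ₂
s₁²/n₁ = 15.39²/29 = 8.1673,  s₂²/n₂ = 8.31²/25 = 2.7622
SE = √(s₁²/n₁ + s₂²/n₂) = √(8.1673 + 2.7622) = 3.3060
df (Welch-Satterthwaite) = (s₁²/n₁ + s₂²/n₂)² / [(s₁²/n₁)²/(n₁-1) + (s₂²/n₂)²/(n₂-1)] ≈ 44.24
t = (x̄₁ - x̄₂) / SE = (69.52 - 73.27) / 3.3060 = -3.75 / 3.3060 = -1.134
p-value = 0.2628

Since p-value > α = 0.05, we fail to reject H₀.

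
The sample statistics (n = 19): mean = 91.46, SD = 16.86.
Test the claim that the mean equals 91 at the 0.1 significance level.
One-sample t-test:
H₀: μ = 91
H₁: μ ≠ 91
df = n - 1 = 18
t = (x̄ - μ₀) / (s/√n) = (91.46 - 91) / (16.86/√19) = 0.119
p-value = 0.9067

Since p-value > α = 0.1, we fail to reject H₀.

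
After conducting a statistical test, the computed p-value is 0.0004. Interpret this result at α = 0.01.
Since p = 0.0004 < α = 0.01, reject H₀.
There is sufficient evidence to reject the null hypothesis; the result is statistically significant at the 0.01 level.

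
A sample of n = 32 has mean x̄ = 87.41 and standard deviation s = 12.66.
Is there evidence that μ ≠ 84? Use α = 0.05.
One-sample t-test:
H₀: μ = 84
H₁: μ ≠ 84
df = n - 1 = 31
t = (x̄ - μ₀) / (s/√n) = (87.41 - 84) / (12.66/√32) = 1.524
p-value = 0.1377

Since p-value > α = 0.05, we fail to reject H₀.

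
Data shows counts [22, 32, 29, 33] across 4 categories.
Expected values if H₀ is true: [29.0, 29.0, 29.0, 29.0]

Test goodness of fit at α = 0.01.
Chi-square goodness of fit test:
H₀: observed counts match expected distribution
H₁: observed counts differ from expected distribution
df = k - 1 = 3
χ² = Σ(O - E)²/E
   = (22 - 29.0)²/29.0 + (32 - 29.0)²/29.0 + (29 - 29.0)²/29.0 + (33 - 29.0)²/29.0
   = 1.690 + 0.310 + 0.000 + 0.552
   = 2.55
p-value = 0.4660

Since p-value > α = 0.01, we fail to reject H₀.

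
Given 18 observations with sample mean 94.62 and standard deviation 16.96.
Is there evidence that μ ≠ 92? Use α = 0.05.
One-sample t-test:
H₀: μ = 92
H₁: μ ≠ 92
df = n - 1 = 17
t = (x̄ - μ₀) / (s/√n) = (94.62 - 92) / (16.96/√18) = 0.655
p-value = 0.5210

Since p-value > α = 0.05, we fail to reject H₀.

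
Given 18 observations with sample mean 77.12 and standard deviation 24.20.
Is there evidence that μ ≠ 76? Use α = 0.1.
One-sample t-test:
H₀: μ = 76
H₁: μ ≠ 76
df = n - 1 = 17
t = (x̄ - μ₀) / (s/√n) = (77.12 - 76) / (24.20/√18) = 0.196
p-value = 0.8467

Since p-value > α = 0.1, we fail to reject H₀.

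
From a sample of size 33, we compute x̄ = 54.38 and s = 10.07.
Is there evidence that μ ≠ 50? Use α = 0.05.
One-sample t-test:
H₀: μ = 50
H₁: μ ≠ 50
df = n - 1 = 32
t = (x̄ - μ₀) / (s/√n) = (54.38 - 50) / (10.07/√33) = 2.499
p-value = 0.0178

Since p-value < α = 0.05, we reject H₀.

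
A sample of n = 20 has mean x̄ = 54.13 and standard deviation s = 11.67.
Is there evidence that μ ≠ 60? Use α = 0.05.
One-sample t-test:
H₀: μ = 60
H₁: μ ≠ 60
df = n - 1 = 19
t = (x̄ - μ₀) / (s/√n) = (54.13 - 60) / (11.67/√20) = -2.249
p-value = 0.0365

Since p-value < α = 0.05, we reject H₀.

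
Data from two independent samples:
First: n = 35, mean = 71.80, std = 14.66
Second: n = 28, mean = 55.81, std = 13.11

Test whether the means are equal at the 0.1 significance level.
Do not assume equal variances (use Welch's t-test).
Welch's two-sample t-test:
H₀: μ₁ = μ₂
H₁: μ₁ ≠ μ₂
s₁²/n₁ = 14.66²/35 = 6.1404,  s₂²/n₂ = 13.11²/28 = 6.1383
SE = √(s₁²/n₁ + s₂²/n₂) = √(6.1404 + 6.1383) = 3.5041
df (Welch-Satterthwaite) = (s₁²/n₁ + s₂²/n₂)² / [(s₁²/n₁)²/(n₁-1) + (s₂²/n₂)²/(n₂-1)] ≈ 60.20
t = (x̄₁ - x̄₂) / SE = (71.80 - 55.81) / 3.5041 = 15.99 / 3.5041 = 4.563
p-value < 0.0001

Since p-value < α = 0.1, we reject H₀.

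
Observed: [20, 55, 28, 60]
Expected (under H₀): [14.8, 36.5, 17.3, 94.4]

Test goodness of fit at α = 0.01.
Chi-square goodness of fit test:
H₀: observed counts match expected distribution
H₁: observed counts differ from expected distribution
df = k - 1 = 3
χ² = Σ(O - E)²/E
   = (20 - 14.8)²/14.8 + (55 - 36.5)²/36.5 + (28 - 17.3)²/17.3 + (60 - 94.4)²/94.4
   = 1.827 + 9.377 + 6.618 + 12.536
   = 30.36
p-value < 0.0001

Since p-value < α = 0.01, we reject H₀.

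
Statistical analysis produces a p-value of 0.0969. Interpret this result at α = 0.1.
Since p = 0.0969 < α = 0.1, reject H₀.
There is sufficient evidence to reject the null hypothesis; the result is statistically significant at the 0.1 level.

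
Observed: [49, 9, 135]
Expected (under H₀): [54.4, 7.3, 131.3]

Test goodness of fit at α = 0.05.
Chi-square goodness of fit test:
H₀: observed counts match expected distribution
H₁: observed counts differ from expected distribution
df = k - 1 = 2
χ² = Σ(O - E)²/E
   = (49 - 54.4)²/54.4 + (9 - 7.3)²/7.3 + (135 - 131.3)²/131.3
   = 0.536 + 0.396 + 0.104
   = 1.04
p-value = 0.5957

Since p-value > α = 0.05, we fail to reject H₀.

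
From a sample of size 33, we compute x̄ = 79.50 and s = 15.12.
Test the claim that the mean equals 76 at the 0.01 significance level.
One-sample t-test:
H₀: μ = 76
H₁: μ ≠ 76
df = n - 1 = 32
t = (x̄ - μ₀) / (s/√n) = (79.50 - 76) / (15.12/√33) = 1.330
p-value = 0.1930

Since p-value > α = 0.01, we fail to reject H₀.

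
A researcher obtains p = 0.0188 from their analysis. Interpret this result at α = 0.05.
Since p = 0.0188 < α = 0.05, reject H₀.
There is sufficient evidence to reject the null hypothesis; the result is statistically significant at the 0.05 level.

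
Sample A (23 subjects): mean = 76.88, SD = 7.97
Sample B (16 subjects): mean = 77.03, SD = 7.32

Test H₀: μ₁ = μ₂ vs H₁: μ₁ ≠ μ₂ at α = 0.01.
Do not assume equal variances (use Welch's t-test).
Welch's two-sample t-test:
H₀: μ₁ = μ₂
H₁: μ₁ ≠ μ₂
s₁²/n₁ = 7.97²/23 = 2.7618,  s₂²/n₂ = 7.32²/16 = 3.3489
SE = √(s₁²/n₁ + s₂²/n₂) = √(2.7618 + 3.3489) = 2.4720
df (Welch-Satterthwaite) = (s₁²/n₁ + s₂²/n₂)² / [(s₁²/n₁)²/(n₁-1) + (s₂²/n₂)²/(n₂-1)] ≈ 34.12
t = (x̄₁ - x̄₂) / SE = (76.88 - 77.03) / 2.4720 = -0.15 / 2.4720 = -0.061
p-value = 0.9520

Since p-value > α = 0.01, we fail to reject H₀.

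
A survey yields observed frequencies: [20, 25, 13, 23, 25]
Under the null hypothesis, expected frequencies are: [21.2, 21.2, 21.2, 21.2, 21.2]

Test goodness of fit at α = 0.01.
Chi-square goodness of fit test:
H₀: observed counts match expected distribution
H₁: observed counts differ from expected distribution
df = k - 1 = 4
χ² = Σ(O - E)²/E
   = (20 - 21.2)²/21.2 + (25 - 21.2)²/21.2 + (13 - 21.2)²/21.2 + (23 - 21.2)²/21.2 + (25 - 21.2)²/21.2
   = 0.068 + 0.681 + 3.172 + 0.153 + 0.681
   = 4.75
p-value = 0.3134

Since p-value > α = 0.01, we fail to reject H₀.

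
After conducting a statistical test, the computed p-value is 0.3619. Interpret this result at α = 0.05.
Since p = 0.3619 > α = 0.05, fail to reject H₀.
There is insufficient evidence to reject the null hypothesis; the result is not statistically significant at the 0.05 level.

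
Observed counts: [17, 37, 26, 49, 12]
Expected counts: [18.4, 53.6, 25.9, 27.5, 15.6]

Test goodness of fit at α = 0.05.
Chi-square goodness of fit test:
H₀: observed counts match expected distribution
H₁: observed counts differ from expected distribution
df = k - 1 = 4
χ² = Σ(O - E)²/E
   = (17 - 18.4)²/18.4 + (37 - 53.6)²/53.6 + (26 - 25.9)²/25.9 + (49 - 27.5)²/27.5 + (12 - 15.6)²/15.6
   = 0.107 + 5.141 + 0.000 + 16.809 + 0.831
   = 22.89
p-value = 0.0001

Since p-value < α = 0.05, we reject H₀.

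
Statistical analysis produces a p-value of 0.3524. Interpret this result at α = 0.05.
Since p = 0.3524 > α = 0.05, fail to reject H₀.
There is insufficient evidence to reject the null hypothesis; the result is not statistically significant at the 0.05 level.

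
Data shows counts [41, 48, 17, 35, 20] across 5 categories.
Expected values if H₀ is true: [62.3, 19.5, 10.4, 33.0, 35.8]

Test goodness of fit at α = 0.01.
Chi-square goodness of fit test:
H₀: observed counts match expected distribution
H₁: observed counts differ from expected distribution
df = k - 1 = 4
χ² = Σ(O - E)²/E
   = (41 - 62.3)²/62.3 + (48 - 19.5)²/19.5 + (17 - 10.4)²/10.4 + (35 - 33.0)²/33.0 + (20 - 35.8)²/35.8
   = 7.282 + 41.654 + 4.188 + 0.121 + 6.973
   = 60.22
p-value < 0.0001

Since p-value < α = 0.01, we reject H₀.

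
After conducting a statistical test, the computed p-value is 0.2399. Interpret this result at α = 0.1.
Since p = 0.2399 > α = 0.1, fail to reject H₀.
There is insufficient evidence to reject the null hypothesis; the result is not statistically significant at the 0.1 level.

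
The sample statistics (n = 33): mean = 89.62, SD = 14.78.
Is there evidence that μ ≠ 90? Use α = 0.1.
One-sample t-test:
H₀: μ = 90
H₁: μ ≠ 90
df = n - 1 = 32
t = (x̄ - μ₀) / (s/√n) = (89.62 - 90) / (14.78/√33) = -0.148
p-value = 0.8835

Since p-value > α = 0.1, we fail to reject H₀.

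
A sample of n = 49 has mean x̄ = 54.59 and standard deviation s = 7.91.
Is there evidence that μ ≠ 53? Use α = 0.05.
One-sample t-test:
H₀: μ = 53
H₁: μ ≠ 53
df = n - 1 = 48
t = (x̄ - μ₀) / (s/√n) = (54.59 - 53) / (7.91/√49) = 1.407
p-value = 0.1658

Since p-value > α = 0.05, we fail to reject H₀.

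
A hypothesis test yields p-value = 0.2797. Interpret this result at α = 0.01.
Since p = 0.2797 > α = 0.01, fail to reject H₀.
There is insufficient evidence to reject the null hypothesis; the result is not statistically significant at the 0.01 level.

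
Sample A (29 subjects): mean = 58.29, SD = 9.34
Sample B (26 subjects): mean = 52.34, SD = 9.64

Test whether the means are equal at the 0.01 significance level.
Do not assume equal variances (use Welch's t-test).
Welch's two-sample t-test:
H₀: μ₁ = μ₂
H₁: μ₁ ≠ μ₂
s₁²/n₁ = 9.34²/29 = 3.0081,  s₂²/n₂ = 9.64²/26 = 3.5742
SE = √(s₁²/n₁ + s₂²/n₂) = √(3.0081 + 3.5742) = 2.5656
df (Welch-Satterthwaite) = (s₁²/n₁ + s₂²/n₂)² / [(s₁²/n₁)²/(n₁-1) + (s₂²/n₂)²/(n₂-1)] ≈ 51.94
t = (x̄₁ - x̄₂) / SE = (58.29 - 52.34) / 2.5656 = 5.95 / 2.5656 = 2.319
p-value = 0.0244

Since p-value > α = 0.01, we fail to reject H₀.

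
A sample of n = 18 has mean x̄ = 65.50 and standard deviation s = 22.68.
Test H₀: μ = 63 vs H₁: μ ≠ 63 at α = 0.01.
One-sample t-test:
H₀: μ = 63
H₁: μ ≠ 63
df = n - 1 = 17
t = (x̄ - μ₀) / (s/√n) = (65.50 - 63) / (22.68/√18) = 0.468
p-value = 0.6460

Since p-value > α = 0.01, we fail to reject H₀.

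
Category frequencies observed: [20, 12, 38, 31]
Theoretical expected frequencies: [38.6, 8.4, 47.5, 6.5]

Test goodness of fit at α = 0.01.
Chi-square goodness of fit test:
H₀: observed counts match expected distribution
H₁: observed counts differ from expected distribution
df = k - 1 = 3
χ² = Σ(O - E)²/E
   = (20 - 38.6)²/38.6 + (12 - 8.4)²/8.4 + (38 - 47.5)²/47.5 + (31 - 6.5)²/6.5
   = 8.963 + 1.543 + 1.900 + 92.346
   = 104.75
p-value < 0.0001

Since p-value < α = 0.01, we reject H₀.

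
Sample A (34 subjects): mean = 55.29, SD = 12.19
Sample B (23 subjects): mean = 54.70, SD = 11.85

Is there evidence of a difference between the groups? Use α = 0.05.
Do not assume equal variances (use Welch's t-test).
Welch's two-sample t-test:
H₀: μ₁ = μ₂
H₁: μ₁ ≠ μ₂
s₁²/n₁ = 12.19²/34 = 4.3705,  s₂²/n₂ = 11.85²/23 = 6.1053
SE = √(s₁²/n₁ + s₂²/n₂) = √(4.3705 + 6.1053) = 3.2366
df (Welch-Satterthwaite) = (s₁²/n₁ + s₂²/n₂)² / [(s₁²/n₁)²/(n₁-1) + (s₂²/n₂)²/(n₂-1)] ≈ 48.28
t = (x̄₁ - x̄₂) / SE = (55.29 - 54.70) / 3.2366 = 0.59 / 3.2366 = 0.182
p-value = 0.8561

Since p-value > α = 0.05, we fail to reject H₀.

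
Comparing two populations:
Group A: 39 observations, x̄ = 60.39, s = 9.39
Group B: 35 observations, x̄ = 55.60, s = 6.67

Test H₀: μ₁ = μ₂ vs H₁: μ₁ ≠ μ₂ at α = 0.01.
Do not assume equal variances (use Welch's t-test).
Welch's two-sample t-test:
H₀: μ₁ = μ₂
H₁: μ₁ ≠ μ₂
s₁²/n₁ = 9.39²/39 = 2.2608,  s₂²/n₂ = 6.67²/35 = 1.2711
SE = √(s₁²/n₁ + s₂²/n₂) = √(2.2608 + 1.2711) = 1.8793
df (Welch-Satterthwaite) = (s₁²/n₁ + s₂²/n₂)² / [(s₁²/n₁)²/(n₁-1) + (s₂²/n₂)²/(n₂-1)] ≈ 68.53
t = (x̄₁ - x̄₂) / SE = (60.39 - 55.60) / 1.8793 = 4.79 / 1.8793 = 2.549
p-value = 0.0131

Since p-value > α = 0.01, we fail to reject H₀.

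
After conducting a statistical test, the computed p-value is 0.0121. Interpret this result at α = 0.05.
Since p = 0.0121 < α = 0.05, reject H₀.
There is sufficient evidence to reject the null hypothesis; the result is statistically significant at the 0.05 level.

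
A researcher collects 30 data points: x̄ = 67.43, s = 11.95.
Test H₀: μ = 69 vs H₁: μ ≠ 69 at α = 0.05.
One-sample t-test:
H₀: μ = 69
H₁: μ ≠ 69
df = n - 1 = 29
t = (x̄ - μ₀) / (s/√n) = (67.43 - 69) / (11.95/√30) = -0.720
p-value = 0.4775

Since p-value > α = 0.05, we fail to reject H₀.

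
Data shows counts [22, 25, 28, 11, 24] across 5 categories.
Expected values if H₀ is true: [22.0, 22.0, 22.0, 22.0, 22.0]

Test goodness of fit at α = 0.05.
Chi-square goodness of fit test:
H₀: observed counts match expected distribution
H₁: observed counts differ from expected distribution
df = k - 1 = 4
χ² = Σ(O - E)²/E
   = (22 - 22.0)²/22.0 + (25 - 22.0)²/22.0 + (28 - 22.0)²/22.0 + (11 - 22.0)²/22.0 + (24 - 22.0)²/22.0
   = 0.000 + 0.409 + 1.636 + 5.500 + 0.182
   = 7.73
p-value = 0.1021

Since p-value > α = 0.05, we fail to reject H₀.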